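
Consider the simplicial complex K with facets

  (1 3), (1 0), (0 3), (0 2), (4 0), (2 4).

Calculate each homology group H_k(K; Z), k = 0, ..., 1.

K has 5 vertices, 6 edges.
rank ∂_0 = 0, rank ∂_1 = 4 ⇒ b_0 = 5 − 0 − 4 = 1; all invariant factors of ∂_1 are 1 so no torsion. So H_0 ≅ Z.
rank ∂_1 = 4, rank ∂_2 = 0 ⇒ b_1 = 6 − 4 − 0 = 2. So H_1 ≅ Z^2.

H_0 = Z,  H_1 = Z^2.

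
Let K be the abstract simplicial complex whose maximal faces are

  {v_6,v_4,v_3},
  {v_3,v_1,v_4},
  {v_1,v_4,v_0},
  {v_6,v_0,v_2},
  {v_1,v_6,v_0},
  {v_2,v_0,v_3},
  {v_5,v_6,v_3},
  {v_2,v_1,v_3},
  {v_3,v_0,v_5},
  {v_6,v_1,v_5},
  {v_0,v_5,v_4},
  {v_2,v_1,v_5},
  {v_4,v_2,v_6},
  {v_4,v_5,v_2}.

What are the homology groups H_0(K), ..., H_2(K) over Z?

K has 7 vertices, 21 edges, 14 triangles.
rank ∂_0 = 0, rank ∂_1 = 6 ⇒ b_0 = 7 − 0 − 6 = 1; all invariant factors of ∂_1 are 1 so no torsion. So H_0 ≅ Z.
rank ∂_1 = 6, rank ∂_2 = 13 ⇒ b_1 = 21 − 6 − 13 = 2; all invariant factors of ∂_2 are 1 so no torsion. So H_1 ≅ Z^2.
rank ∂_2 = 13, rank ∂_3 = 0 ⇒ b_2 = 14 − 13 − 0 = 1. So H_2 ≅ Z.

H_0 = Z,  H_1 = Z^2,  H_2 = Z.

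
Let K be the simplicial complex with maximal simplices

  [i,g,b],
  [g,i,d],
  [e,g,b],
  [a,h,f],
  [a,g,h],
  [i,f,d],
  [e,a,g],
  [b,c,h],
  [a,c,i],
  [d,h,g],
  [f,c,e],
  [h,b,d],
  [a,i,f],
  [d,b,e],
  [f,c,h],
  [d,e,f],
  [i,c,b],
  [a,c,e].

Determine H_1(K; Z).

H_1 ≅ Z ⊕ Z/2.

Order the vertices as a < b < c < d < e < f < g < h < i. Listing each simplex with vertices in this order, K has dimension 2 with simplices:

  0-simplices (9): a, b, c, d, e, f, g, h, i
  1-simplices (27): ac, ae, af, ag, ah, ai, bc, bd, be, bg, bh, bi, ce, cf, ch, ci, de, df, dg, dh, di, ef, eg, fh, fi, gh, gi
  2-simplices (18): ace, aci, aeg, afh, afi, agh, bch, bci, bde, bdh, beg, bgi, cef, cfh, def, dfi, dgh, dgi

Hence C_0 ≅ Z^9, C_1 ≅ Z^27, C_2 ≅ Z^18.

Boundary ∂_1: C_1 → C_0 is given by ∂[p,q] = [q] − [p]. For instance
  ∂df = f − d.
As a 9×27 matrix over Z this has rank 8, with invariant factors (1,1,1,1,1,1,1,1).

Boundary ∂_2: C_2 → C_1 sends each 2-simplex [p,q,r] to [q,r] − [p,r] + [p,q]. For instance
  ∂def = ef − df + de,
  ∂afh = fh − ah + af.
As a 27×18 matrix over Z this has rank 18, with invariant factors (1,1,1,1,1,1,1,1,1,1,1,1,1,1,1,1,1,2).

Reading off H_k = ker ∂_k / im ∂_{k+1}:

  H_1: rank ker ∂_1 − rank ∂_2 = (27 − 8) − 18 = 1, and ∂_2 has invariant factor 2 > 1, so H_1 = Z ⊕ Z/2.

(K is a triangulation of the Klein bottle.)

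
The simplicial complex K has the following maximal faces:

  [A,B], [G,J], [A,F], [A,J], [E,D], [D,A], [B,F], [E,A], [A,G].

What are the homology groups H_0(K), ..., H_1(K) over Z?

Fix the vertex order A < B < D < E < F < G < J and write every simplex with vertices in increasing order. Then dim K = 1 and the simplices of K are:

  0-simplices (7): A, B, D, E, F, G, J
  1-simplices (9): AB, AD, AE, AF, AG, AJ, BF, DE, GJ

giving chain groups C_0 ≅ Z^7, C_1 ≅ Z^9.

Boundary ∂_1: C_1 → C_0 maps an edge to its endpoints' difference, ∂[p,q] = q − p. For instance
  ∂AE = E − A.
The 7×9 boundary matrix has rank 6 and Smith normal form diag(1,1,1,1,1,1).

Reading off H_k = ker ∂_k / im ∂_{k+1}:

  H_0: rank C_0 − rank ∂_1 = 7 − 6 = 1, and the invariant factors of ∂_1 are all 1, so H_0 ≅ Z.
  H_1: rank ker ∂_1 − rank ∂_2 = (9 − 6) − 0 = 3, and there is no ∂_2, so H_1 ≅ Z^3.

H_0 ≅ Z,  H_1 ≅ Z^3.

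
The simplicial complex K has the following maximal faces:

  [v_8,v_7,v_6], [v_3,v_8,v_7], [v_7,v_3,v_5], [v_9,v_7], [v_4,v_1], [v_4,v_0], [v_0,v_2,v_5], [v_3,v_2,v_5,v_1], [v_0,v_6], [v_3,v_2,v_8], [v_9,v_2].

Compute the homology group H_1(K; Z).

Take the total order v_0 < v_1 < v_2 < v_3 < v_4 < v_5 < v_6 < v_7 < v_8 < v_9 on the vertex set. Then K (dimension 3) consists of the simplices:

  0-simplices (10): [v_0], [v_1], [v_2], [v_3], [v_4], [v_5], [v_6], [v_7], [v_8], [v_9]
  1-simplices (20): (20 of them)
  2-simplices (9): [v_0,v_2,v_5], [v_1,v_2,v_3], [v_1,v_2,v_5], [v_1,v_3,v_5], [v_2,v_3,v_5], [v_2,v_3,v_8], [v_3,v_5,v_7], [v_3,v_7,v_8], [v_6,v_7,v_8]
  3-simplices (1): [v_1,v_2,v_3,v_5]

giving chain groups C_0 ≅ Z^10, C_1 ≅ Z^20, C_2 ≅ Z^9, C_3 ≅ Z^1.

Boundary ∂_1: C_1 → C_0 maps an edge to its endpoints' difference, ∂[p,q] = q − p. For instance
  ∂[v_7,v_9] = [v_9] − [v_7].
This gives a 10×20 integer matrix of rank 9; reducing to Smith normal form yields diagonal entries (1,1,1,1,1,1,1,1,1).

Boundary ∂_2: C_2 → C_1 maps a triangle to the signed sum of its edges. For instance
  ∂[v_0,v_2,v_5] = [v_2,v_5] − [v_0,v_5] + [v_0,v_2],
  ∂[v_1,v_2,v_3] = [v_2,v_3] − [v_1,v_3] + [v_1,v_2].
The 20×9 boundary matrix has rank 8 and Smith normal form diag(1,1,1,1,1,1,1,1).

∂_3: C_3 → C_2 sends each 3-simplex σ to the alternating sum Σ_i (−1)^i (σ with its i-th vertex removed). For instance
  ∂[v_1,v_2,v_3,v_5] = [v_2,v_3,v_5] − [v_1,v_3,v_5] + [v_1,v_2,v_5] − [v_1,v_2,v_3].
The resulting 9×1 matrix has rank 1, and its Smith normal form has invariant factors (1).

Reading off H_k = ker ∂_k / im ∂_{k+1}:

  H_1: rank ker ∂_1 − rank ∂_2 = (20 − 9) − 8 = 3, and the invariant factors of ∂_2 are all 1, so H_1 = Z^3.

H_1 ≅ Z^3.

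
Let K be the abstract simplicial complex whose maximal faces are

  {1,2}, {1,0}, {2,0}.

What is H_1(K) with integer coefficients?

H_1 ≅ Z.

Take the total order 0 < 1 < 2 on the vertex set. Then K (dimension 1) consists of the simplices:

  0-simplices (3): [0], [1], [2]
  1-simplices (3): [0,1], [0,2], [1,2]

giving chain groups C_0 ≅ Z^3, C_1 ≅ Z^3.

The boundary map ∂_1: C_1 → C_0 is given by ∂[p,q] = [q] − [p]. For instance
  ∂[0,1] = [1] − [0].
As a 3×3 matrix over Z this has rank 2, with invariant factors (1,1).

From H_k ≅ ker(∂_k) / im(∂_{k+1}) we obtain:

  H_1: rank ker ∂_1 − rank ∂_2 = (3 − 2) − 0 = 1, and there is no ∂_2, so H_1 ≅ Z.

(K is a triangulation of the circle S^1.)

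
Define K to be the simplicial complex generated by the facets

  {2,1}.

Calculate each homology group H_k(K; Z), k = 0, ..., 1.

Take the total order 1 < 2 on the vertex set. Then K (dimension 1) consists of the simplices:

  0-simplices (2): [1], [2]
  1-simplices (1): [1,2]

Hence C_0 ≅ Z^2, C_1 ≅ Z^1.

The boundary map ∂_1: C_1 → C_0 is given by ∂[p,q] = [q] − [p].
The 2×1 boundary matrix has rank 1 and Smith normal form diag(1).

From H_k ≅ ker(∂_k) / im(∂_{k+1}) we obtain:

  H_0: rank C_0 − rank ∂_1 = 2 − 1 = 1, and the invariant factors of ∂_1 are all 1, so H_0 = Z.
  H_1: rank ker ∂_1 − rank ∂_2 = (1 − 1) − 0 = 0, and there is no ∂_2, so H_1 = 0.

H_0 ≅ Z,  H_1 = 0.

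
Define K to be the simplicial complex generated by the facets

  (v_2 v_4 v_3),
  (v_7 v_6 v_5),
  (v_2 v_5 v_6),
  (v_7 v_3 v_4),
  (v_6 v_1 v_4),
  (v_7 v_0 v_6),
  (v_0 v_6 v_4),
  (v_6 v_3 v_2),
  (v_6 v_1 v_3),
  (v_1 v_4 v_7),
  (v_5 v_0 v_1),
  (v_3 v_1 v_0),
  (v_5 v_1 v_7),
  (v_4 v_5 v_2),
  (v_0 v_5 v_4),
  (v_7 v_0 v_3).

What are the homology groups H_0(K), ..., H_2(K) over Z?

Take the total order v_0 < v_1 < v_2 < v_3 < v_4 < v_5 < v_6 < v_7 on the vertex set. Then K (dimension 2) consists of the simplices:

  0-simplices (8): [v_0], [v_1], [v_2], [v_3], [v_4], [v_5], [v_6], [v_7]
  1-simplices (24): (24 of them)
  2-simplices (16): (16 of them)

Hence C_0 ≅ Z^8, C_1 ≅ Z^24, C_2 ≅ Z^16.

Boundary ∂_1: C_1 → C_0 sends each edge [p,q] (with p < q) to q − p. For instance
  ∂[v_1,v_4] = [v_4] − [v_1].
As a 8×24 matrix over Z this has rank 7, with invariant factors (1,1,1,1,1,1,1).

The boundary map ∂_2: C_2 → C_1 acts by ∂[p,q,r] = [q,r] − [p,r] + [p,q]. For instance
  ∂[v_0,v_4,v_5] = [v_4,v_5] − [v_0,v_5] + [v_0,v_4],
  ∂[v_3,v_4,v_7] = [v_4,v_7] − [v_3,v_7] + [v_3,v_4].
The 24×16 boundary matrix has rank 15 and Smith normal form diag(1,1,1,1,1,1,1,1,1,1,1,1,1,1,1).

From H_k ≅ ker(∂_k) / im(∂_{k+1}) we obtain:

  H_0: rank C_0 − rank ∂_1 = 8 − 7 = 1, and the invariant factors of ∂_1 are all 1, so H_0 ≅ Z.
  H_1: rank ker ∂_1 − rank ∂_2 = (24 − 7) − 15 = 2, and the invariant factors of ∂_2 are all 1, so H_1 ≅ Z^2.
  H_2: rank ker ∂_2 − rank ∂_3 = (16 − 15) − 0 = 1, and there is no ∂_3, so H_2 ≅ Z.

H_0 = Z,  H_1 = Z^2,  H_2 = Z.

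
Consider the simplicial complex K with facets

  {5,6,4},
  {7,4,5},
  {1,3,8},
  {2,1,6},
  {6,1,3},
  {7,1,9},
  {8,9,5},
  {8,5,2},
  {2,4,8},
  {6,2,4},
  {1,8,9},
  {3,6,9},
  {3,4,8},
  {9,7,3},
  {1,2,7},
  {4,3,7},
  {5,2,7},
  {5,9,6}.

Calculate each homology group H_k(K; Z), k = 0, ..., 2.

H_0 ≅ Z,  H_1 ≅ Z ⊕ Z/2Z,  H_2 = 0.

Fix the vertex order 1 < 2 < 3 < 4 < 5 < 6 < 7 < 8 < 9 and write every simplex with vertices in increasing order. Then dim K = 2 and the simplices of K are:

  0-simplices (9): [1], [2], [3], [4], [5], [6], [7], [8], [9]
  1-simplices (27): (27 of them)
  2-simplices (18): [1,2,6], [1,2,7], [1,3,6], [1,3,8], [1,7,9], [1,8,9], [2,4,6], [2,4,8], [2,5,7], [2,5,8], [3,4,7], [3,4,8], [3,6,9], [3,7,9], [4,5,6], [4,5,7], [5,6,9], [5,8,9]

giving chain groups C_0 ≅ Z^9, C_1 ≅ Z^27, C_2 ≅ Z^18.

The boundary map ∂_1: C_1 → C_0 is given by ∂[p,q] = [q] − [p].
This gives a 9×27 integer matrix of rank 8; reducing to Smith normal form yields diagonal entries (1,1,1,1,1,1,1,1).

The boundary map ∂_2: C_2 → C_1 maps a triangle to the signed sum of its edges. For instance
  ∂[2,4,8] = [4,8] − [2,8] + [2,4],
  ∂[2,5,7] = [5,7] − [2,7] + [2,5].
As a 27×18 matrix over Z this has rank 18, with invariant factors (1,1,1,1,1,1,1,1,1,1,1,1,1,1,1,1,1,2).

Reading off H_k = ker ∂_k / im ∂_{k+1}:

  H_0: rank C_0 − rank ∂_1 = 9 − 8 = 1, and the invariant factors of ∂_1 are all 1, so H_0 ≅ Z.
  H_1: rank ker ∂_1 − rank ∂_2 = (27 − 8) − 18 = 1, and ∂_2 has invariant factor 2 > 1, so H_1 ≅ Z ⊕ Z/2Z.
  H_2: rank ker ∂_2 − rank ∂_3 = (18 − 18) − 0 = 0, and there is no ∂_3, so H_2 ≅ 0.

(K is a triangulation of the Klein bottle.)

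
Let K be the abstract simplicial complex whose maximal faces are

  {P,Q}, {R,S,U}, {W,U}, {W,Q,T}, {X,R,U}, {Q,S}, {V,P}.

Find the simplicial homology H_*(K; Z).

H_0 ≅ Z,  H_1 ≅ Z,  H_2 = 0.

Take the total order P < Q < R < S < T < U < V < W < X on the vertex set. Then K (dimension 2) consists of the simplices:

  0-simplices (9): P, Q, R, S, T, U, V, W, X
  1-simplices (12): PQ, PV, QS, QT, QW, RS, RU, RX, SU, TW, UW, UX
  2-simplices (3): QTW, RSU, RUX

so the chain groups are C_0 ≅ Z^9, C_1 ≅ Z^12, C_2 ≅ Z^3.

The boundary map ∂_1: C_1 → C_0 maps an edge to its endpoints' difference, ∂[p,q] = q − p. For instance
  ∂SU = U − S.
This gives a 9×12 integer matrix of rank 8; reducing to Smith normal form yields diagonal entries (1,1,1,1,1,1,1,1).

Boundary ∂_2: C_2 → C_1 sends each 2-simplex [p,q,r] to [q,r] − [p,r] + [p,q]. For instance
  ∂QTW = TW − QW + QT,
  ∂RUX = UX − RX + RU.
The resulting 12×3 matrix has rank 3, and its Smith normal form has invariant factors (1,1,1).

Now H_k = ker ∂_k / im ∂_{k+1}, so:

  H_0: rank C_0 − rank ∂_1 = 9 − 8 = 1, and the invariant factors of ∂_1 are all 1, so H_0 ≅ Z.
  H_1: rank ker ∂_1 − rank ∂_2 = (12 − 8) − 3 = 1, and the invariant factors of ∂_2 are all 1, so H_1 ≅ Z.
  H_2: rank ker ∂_2 − rank ∂_3 = (3 − 3) − 0 = 0, and there is no ∂_3, so H_2 ≅ 0.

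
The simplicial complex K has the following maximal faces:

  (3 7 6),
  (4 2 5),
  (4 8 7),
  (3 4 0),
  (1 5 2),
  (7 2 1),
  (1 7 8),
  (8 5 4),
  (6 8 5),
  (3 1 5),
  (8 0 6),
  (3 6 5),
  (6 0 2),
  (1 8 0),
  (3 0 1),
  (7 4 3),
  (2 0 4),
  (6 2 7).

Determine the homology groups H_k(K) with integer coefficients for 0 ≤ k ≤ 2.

K has 9 vertices, 27 edges, 18 triangles.
rank ∂_0 = 0, rank ∂_1 = 8 ⇒ b_0 = 9 − 0 − 8 = 1; all invariant factors of ∂_1 are 1 so no torsion. So H_0 = Z.
rank ∂_1 = 8, rank ∂_2 = 17 ⇒ b_1 = 27 − 8 − 17 = 2; all invariant factors of ∂_2 are 1 so no torsion. So H_1 = Z^2.
rank ∂_2 = 17, rank ∂_3 = 0 ⇒ b_2 = 18 − 17 − 0 = 1. So H_2 = Z.

H_0 ≅ Z,  H_1 ≅ Z^2,  H_2 ≅ Z.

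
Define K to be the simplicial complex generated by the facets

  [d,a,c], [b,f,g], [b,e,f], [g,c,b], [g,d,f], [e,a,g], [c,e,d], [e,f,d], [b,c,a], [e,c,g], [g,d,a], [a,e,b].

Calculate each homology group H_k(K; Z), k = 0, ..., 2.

H_0 ≅ Z,  H_1 ≅ Z/2,  H_2 = 0.

Fix the vertex order a < b < c < d < e < f < g and write every simplex with vertices in increasing order. Then dim K = 2 and the simplices of K are:

  0-simplices (7): a, b, c, d, e, f, g
  1-simplices (18): ab, ac, ad, ae, ag, bc, be, bf, bg, cd, ce, cg, de, df, dg, ef, eg, fg
  2-simplices (12): abc, abe, acd, adg, aeg, bcg, bef, bfg, cde, ceg, def, dfg

giving chain groups C_0 ≅ Z^7, C_1 ≅ Z^18, C_2 ≅ Z^12.

Boundary ∂_1: C_1 → C_0 maps an edge to its endpoints' difference, ∂[p,q] = q − p.
This gives a 7×18 integer matrix of rank 6; reducing to Smith normal form yields diagonal entries (1,1,1,1,1,1).

Boundary ∂_2: C_2 → C_1 maps a triangle to the signed sum of its edges. For instance
  ∂bef = ef − bf + be,
  ∂adg = dg − ag + ad.
This gives a 18×12 integer matrix of rank 12; reducing to Smith normal form yields diagonal entries (1,1,1,1,1,1,1,1,1,1,1,2).

Computing H_k = (kernel of ∂_k) / (image of ∂_{k+1}):

  H_0: rank C_0 − rank ∂_1 = 7 − 6 = 1, and the invariant factors of ∂_1 are all 1, so H_0 = Z.
  H_1: rank ker ∂_1 − rank ∂_2 = (18 − 6) − 12 = 0, and ∂_2 has invariant factor 2 > 1, so H_1 = Z/2.
  H_2: rank ker ∂_2 − rank ∂_3 = (12 − 12) − 0 = 0, and there is no ∂_3, so H_2 = 0.

As a check, the Euler characteristic is 7 − 18 + 12 = 1, which agrees with 1 − 0 + 0 = 1.
(K is a triangulation of the real projective plane RP^2.)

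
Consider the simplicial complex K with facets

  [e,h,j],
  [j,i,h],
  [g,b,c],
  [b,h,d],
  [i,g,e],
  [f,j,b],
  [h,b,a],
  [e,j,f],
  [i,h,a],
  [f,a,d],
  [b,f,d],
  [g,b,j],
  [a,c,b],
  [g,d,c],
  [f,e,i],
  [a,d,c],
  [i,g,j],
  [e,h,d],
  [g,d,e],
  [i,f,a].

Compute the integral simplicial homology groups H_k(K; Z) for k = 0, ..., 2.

H_0 = Z,  H_1 = Z ⊕ Z/2Z,  H_2 = 0.

We work with the vertex ordering a < b < c < d < e < f < g < h < i < j. The simplices of K, each written with vertices in increasing order, are:

  0-simplices (10): a, b, c, d, e, f, g, h, i, j
  1-simplices (30): ab, ac, ad, af, ah, ai, bc, bd, bf, bg, bh, bj, cd, cg, de, df, dg, dh, ef, eg, eh, ei, ej, fi, fj, gi, gj, hi, hj, ij
  2-simplices (20): abc, abh, acd, adf, afi, ahi, bcg, bdf, bdh, bfj, bgj, cdg, deg, deh, efi, efj, egi, ehj, gij, hij

so the chain groups are C_0 ≅ Z^10, C_1 ≅ Z^30, C_2 ≅ Z^20.

∂_1: C_1 → C_0 is given by ∂[p,q] = [q] − [p]. For instance
  ∂dh = h − d.
The 10×30 boundary matrix has rank 9 and Smith normal form diag(1,1,1,1,1,1,1,1,1).

∂_2: C_2 → C_1 sends each 2-simplex [p,q,r] to [q,r] − [p,r] + [p,q]. For instance
  ∂bdh = dh − bh + bd,
  ∂bcg = cg − bg + bc.
This gives a 30×20 integer matrix of rank 20; reducing to Smith normal form yields diagonal entries (1,1,1,1,1,1,1,1,1,1,1,1,1,1,1,1,1,1,1,2).

Computing H_k = (kernel of ∂_k) / (image of ∂_{k+1}):

  H_0: rank C_0 − rank ∂_1 = 10 − 9 = 1, and the invariant factors of ∂_1 are all 1, so H_0 = Z.
  H_1: rank ker ∂_1 − rank ∂_2 = (30 − 9) − 20 = 1, and ∂_2 has invariant factor 2 > 1, so H_1 = Z ⊕ Z/2Z.
  H_2: rank ker ∂_2 − rank ∂_3 = (20 − 20) − 0 = 0, and there is no ∂_3, so H_2 = 0.

As a check, the Euler characteristic is 10 − 30 + 20 = 0, which agrees with 1 − 1 + 0 = 0.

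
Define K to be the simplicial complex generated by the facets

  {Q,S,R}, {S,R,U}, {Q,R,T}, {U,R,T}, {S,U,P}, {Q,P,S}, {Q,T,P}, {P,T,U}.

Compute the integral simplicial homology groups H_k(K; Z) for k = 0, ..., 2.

H_0 = Z,  H_1 = 0,  H_2 = Z.

Order the vertices as P < Q < R < S < T < U. Listing each simplex with vertices in this order, K has dimension 2 with simplices:

  0-simplices (6): P, Q, R, S, T, U
  1-simplices (12): PQ, PS, PT, PU, QR, QS, QT, RS, RT, RU, SU, TU
  2-simplices (8): PQS, PQT, PSU, PTU, QRS, QRT, RSU, RTU

Hence C_0 ≅ Z^6, C_1 ≅ Z^12, C_2 ≅ Z^8.

∂_1: C_1 → C_0 sends each edge [p,q] (with p < q) to q − p.
This gives a 6×12 integer matrix of rank 5; reducing to Smith normal form yields diagonal entries (1,1,1,1,1).

The boundary map ∂_2: C_2 → C_1 maps a triangle to the signed sum of its edges. For instance
  ∂PQS = QS − PS + PQ,
  ∂PQT = QT − PT + PQ.
The 12×8 boundary matrix has rank 7 and Smith normal form diag(1,1,1,1,1,1,1).

From H_k ≅ ker(∂_k) / im(∂_{k+1}) we obtain:

  H_0: rank C_0 − rank ∂_1 = 6 − 5 = 1, and the invariant factors of ∂_1 are all 1, so H_0 ≅ Z.
  H_1: rank ker ∂_1 − rank ∂_2 = (12 − 5) − 7 = 0, and the invariant factors of ∂_2 are all 1, so H_1 ≅ 0.
  H_2: rank ker ∂_2 − rank ∂_3 = (8 − 7) − 0 = 1, and there is no ∂_3, so H_2 ≅ Z.

As a check, the Euler characteristic is 6 − 12 + 8 = 2, which agrees with 1 − 0 + 1 = 2.
(K is a triangulation of the 2-sphere S^2.)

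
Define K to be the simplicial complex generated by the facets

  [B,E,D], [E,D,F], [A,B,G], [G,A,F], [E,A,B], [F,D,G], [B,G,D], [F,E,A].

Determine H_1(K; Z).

Order the vertices as A < B < D < E < F < G. Listing each simplex with vertices in this order, K has dimension 2 with simplices:

  0-simplices (6): A, B, D, E, F, G
  1-simplices (12): AB, AE, AF, AG, BD, BE, BG, DE, DF, DG, EF, FG
  2-simplices (8): ABE, ABG, AEF, AFG, BDE, BDG, DEF, DFG

Hence C_0 ≅ Z^6, C_1 ≅ Z^12, C_2 ≅ Z^8.

∂_1: C_1 → C_0 sends each edge [p,q] (with p < q) to q − p.
As a 6×12 matrix over Z this has rank 5, with invariant factors (1,1,1,1,1).

Boundary ∂_2: C_2 → C_1 acts by ∂[p,q,r] = [q,r] − [p,r] + [p,q]. For instance
  ∂ABE = BE − AE + AB,
  ∂AEF = EF − AF + AE.
The 12×8 boundary matrix has rank 7 and Smith normal form diag(1,1,1,1,1,1,1).

Now H_k = ker ∂_k / im ∂_{k+1}, so:

  H_1: rank ker ∂_1 − rank ∂_2 = (12 − 5) − 7 = 0, and the invariant factors of ∂_2 are all 1, so H_1 ≅ 0.

H_1 = 0.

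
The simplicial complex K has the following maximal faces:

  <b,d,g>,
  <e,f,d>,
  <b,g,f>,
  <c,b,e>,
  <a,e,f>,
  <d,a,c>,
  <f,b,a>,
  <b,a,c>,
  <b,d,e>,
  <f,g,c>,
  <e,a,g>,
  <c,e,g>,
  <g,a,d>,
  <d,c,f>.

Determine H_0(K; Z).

H_0 ≅ Z.

We work with the vertex ordering a < b < c < d < e < f < g. The simplices of K, each written with vertices in increasing order, are:

  0-simplices (7): a, b, c, d, e, f, g
  1-simplices (21): ab, ac, ad, ae, af, ag, bc, bd, be, bf, bg, cd, ce, cf, cg, de, df, dg, ef, eg, fg
  2-simplices (14): abc, abf, acd, adg, aef, aeg, bce, bde, bdg, bfg, cdf, ceg, cfg, def

giving chain groups C_0 ≅ Z^7, C_1 ≅ Z^21, C_2 ≅ Z^14.

Boundary ∂_1: C_1 → C_0 maps an edge to its endpoints' difference, ∂[p,q] = q − p.
As a 7×21 matrix over Z this has rank 6, with invariant factors (1,1,1,1,1,1).

The boundary map ∂_2: C_2 → C_1 maps a triangle to the signed sum of its edges. For instance
  ∂ceg = eg − cg + ce,
  ∂abc = bc − ac + ab.
The resulting 21×14 matrix has rank 13, and its Smith normal form has invariant factors (1,1,1,1,1,1,1,1,1,1,1,1,1).

Now H_k = ker ∂_k / im ∂_{k+1}, so:

  H_0: rank C_0 − rank ∂_1 = 7 − 6 = 1, and the invariant factors of ∂_1 are all 1, so H_0 ≅ Z.

(K is a triangulation of the torus T^2.)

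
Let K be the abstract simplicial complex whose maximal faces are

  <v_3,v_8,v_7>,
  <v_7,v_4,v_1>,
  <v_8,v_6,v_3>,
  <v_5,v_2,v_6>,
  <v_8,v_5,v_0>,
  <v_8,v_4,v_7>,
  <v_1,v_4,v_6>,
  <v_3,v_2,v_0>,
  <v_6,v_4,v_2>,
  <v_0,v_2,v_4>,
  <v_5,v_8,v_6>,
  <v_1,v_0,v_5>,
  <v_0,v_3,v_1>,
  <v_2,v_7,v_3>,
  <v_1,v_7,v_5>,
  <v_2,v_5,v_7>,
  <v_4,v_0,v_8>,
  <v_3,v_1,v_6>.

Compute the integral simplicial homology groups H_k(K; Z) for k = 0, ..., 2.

Order the vertices as v_0 < v_1 < v_2 < v_3 < v_4 < v_5 < v_6 < v_7 < v_8. Listing each simplex with vertices in this order, K has dimension 2 with simplices:

  0-simplices (9): [v_0], [v_1], [v_2], [v_3], [v_4], [v_5], [v_6], [v_7], [v_8]
  1-simplices (27): (27 of them)
  2-simplices (18): (18 of them)

giving chain groups C_0 ≅ Z^9, C_1 ≅ Z^27, C_2 ≅ Z^18.

Boundary ∂_1: C_1 → C_0 is given by ∂[p,q] = [q] − [p].
This gives a 9×27 integer matrix of rank 8; reducing to Smith normal form yields diagonal entries (1,1,1,1,1,1,1,1).

∂_2: C_2 → C_1 sends each 2-simplex [p,q,r] to [q,r] − [p,r] + [p,q]. For instance
  ∂[v_3,v_7,v_8] = [v_7,v_8] − [v_3,v_8] + [v_3,v_7],
  ∂[v_5,v_6,v_8] = [v_6,v_8] − [v_5,v_8] + [v_5,v_6].
The resulting 27×18 matrix has rank 17, and its Smith normal form has invariant factors (1,1,1,1,1,1,1,1,1,1,1,1,1,1,1,1,1).

Reading off H_k = ker ∂_k / im ∂_{k+1}:

  H_0: rank C_0 − rank ∂_1 = 9 − 8 = 1, and the invariant factors of ∂_1 are all 1, so H_0 ≅ Z.
  H_1: rank ker ∂_1 − rank ∂_2 = (27 − 8) − 17 = 2, and the invariant factors of ∂_2 are all 1, so H_1 ≅ Z^2.
  H_2: rank ker ∂_2 − rank ∂_3 = (18 − 17) − 0 = 1, and there is no ∂_3, so H_2 ≅ Z.

(K is a triangulation of the torus T^2.)

H_0 ≅ Z,  H_1 ≅ Z^2,  H_2 ≅ Z.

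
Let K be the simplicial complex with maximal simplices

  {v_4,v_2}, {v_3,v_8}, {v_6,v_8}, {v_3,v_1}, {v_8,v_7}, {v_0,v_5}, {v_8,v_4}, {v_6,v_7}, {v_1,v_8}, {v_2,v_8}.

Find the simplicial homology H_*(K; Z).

We work with the vertex ordering v_0 < v_1 < v_2 < v_3 < v_4 < v_5 < v_6 < v_7 < v_8. The simplices of K, each written with vertices in increasing order, are:

  0-simplices (9): [v_0], [v_1], [v_2], [v_3], [v_4], [v_5], [v_6], [v_7], [v_8]
  1-simplices (10): [v_0,v_5], [v_1,v_3], [v_1,v_8], [v_2,v_4], [v_2,v_8], [v_3,v_8], [v_4,v_8], [v_6,v_7], [v_6,v_8], [v_7,v_8]

giving chain groups C_0 ≅ Z^9, C_1 ≅ Z^10.

∂_1: C_1 → C_0 sends each edge [p,q] (with p < q) to q − p. For instance
  ∂[v_3,v_8] = [v_8] − [v_3].
The resulting 9×10 matrix has rank 7, and its Smith normal form has invariant factors (1,1,1,1,1,1,1).

Reading off H_k = ker ∂_k / im ∂_{k+1}:

  H_0: rank C_0 − rank ∂_1 = 9 − 7 = 2, and the invariant factors of ∂_1 are all 1, so H_0 = Z^2.
  H_1: rank ker ∂_1 − rank ∂_2 = (10 − 7) − 0 = 3, and there is no ∂_2, so H_1 = Z^3.

As a check, the Euler characteristic is 9 − 10 = -1, which agrees with 2 − 3 = -1.

H_0 = Z^2,  H_1 = Z^3.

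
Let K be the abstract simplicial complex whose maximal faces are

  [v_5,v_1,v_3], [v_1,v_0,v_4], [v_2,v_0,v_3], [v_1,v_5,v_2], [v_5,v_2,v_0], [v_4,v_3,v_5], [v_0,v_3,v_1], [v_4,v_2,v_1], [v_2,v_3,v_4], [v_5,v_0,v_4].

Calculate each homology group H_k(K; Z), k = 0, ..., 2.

Order the vertices as v_0 < v_1 < v_2 < v_3 < v_4 < v_5. Listing each simplex with vertices in this order, K has dimension 2 with simplices:

  0-simplices (6): [v_0], [v_1], [v_2], [v_3], [v_4], [v_5]
  1-simplices (15): (15 of them)
  2-simplices (10): [v_0,v_1,v_3], [v_0,v_1,v_4], [v_0,v_2,v_3], [v_0,v_2,v_5], [v_0,v_4,v_5], [v_1,v_2,v_4], [v_1,v_2,v_5], [v_1,v_3,v_5], [v_2,v_3,v_4], [v_3,v_4,v_5]

Hence C_0 ≅ Z^6, C_1 ≅ Z^15, C_2 ≅ Z^10.

∂_1: C_1 → C_0 sends each edge [p,q] (with p < q) to q − p. For instance
  ∂[v_0,v_3] = [v_3] − [v_0].
This gives a 6×15 integer matrix of rank 5; reducing to Smith normal form yields diagonal entries (1,1,1,1,1).

∂_2: C_2 → C_1 acts by ∂[p,q,r] = [q,r] − [p,r] + [p,q]. For instance
  ∂[v_0,v_2,v_5] = [v_2,v_5] − [v_0,v_5] + [v_0,v_2],
  ∂[v_1,v_2,v_5] = [v_2,v_5] − [v_1,v_5] + [v_1,v_2].
The 15×10 boundary matrix has rank 10 and Smith normal form diag(1,1,1,1,1,1,1,1,1,2).

Reading off H_k = ker ∂_k / im ∂_{k+1}:

  H_0: rank C_0 − rank ∂_1 = 6 − 5 = 1, and the invariant factors of ∂_1 are all 1, so H_0 = Z.
  H_1: rank ker ∂_1 − rank ∂_2 = (15 − 5) − 10 = 0, and ∂_2 has invariant factor 2 > 1, so H_1 = Z/2.
  H_2: rank ker ∂_2 − rank ∂_3 = (10 − 10) − 0 = 0, and there is no ∂_3, so H_2 = 0.

H_0 ≅ Z,  H_1 ≅ Z/2,  H_2 = 0.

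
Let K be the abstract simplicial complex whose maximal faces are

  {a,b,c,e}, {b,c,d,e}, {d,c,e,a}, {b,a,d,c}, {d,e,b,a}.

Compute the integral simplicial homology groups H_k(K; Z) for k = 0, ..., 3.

Fix the vertex order a < b < c < d < e and write every simplex with vertices in increasing order. Then dim K = 3 and the simplices of K are:

  0-simplices (5): a, b, c, d, e
  1-simplices (10): ab, ac, ad, ae, bc, bd, be, cd, ce, de
  2-simplices (10): abc, abd, abe, acd, ace, ade, bcd, bce, bde, cde
  3-simplices (5): abcd, abce, abde, acde, bcde

giving chain groups C_0 ≅ Z^5, C_1 ≅ Z^10, C_2 ≅ Z^10, C_3 ≅ Z^5.

Boundary ∂_1: C_1 → C_0 is given by ∂[p,q] = [q] − [p]. For instance
  ∂bd = d − b.
The 5×10 boundary matrix has rank 4 and Smith normal form diag(1,1,1,1).

∂_2: C_2 → C_1 acts by ∂[p,q,r] = [q,r] − [p,r] + [p,q]. For instance
  ∂acd = cd − ad + ac,
  ∂cde = de − ce + cd.
The resulting 10×10 matrix has rank 6, and its Smith normal form has invariant factors (1,1,1,1,1,1).

The boundary map ∂_3: C_3 → C_2 sends each 3-simplex σ to the alternating sum Σ_i (−1)^i (σ with its i-th vertex removed). For instance
  ∂abcd = bcd − acd + abd − abc,
  ∂acde = cde − ade + ace − acd.
The 10×5 boundary matrix has rank 4 and Smith normal form diag(1,1,1,1).

From H_k ≅ ker(∂_k) / im(∂_{k+1}) we obtain:

  H_0: rank C_0 − rank ∂_1 = 5 − 4 = 1, and the invariant factors of ∂_1 are all 1, so H_0 ≅ Z.
  H_1: rank ker ∂_1 − rank ∂_2 = (10 − 4) − 6 = 0, and the invariant factors of ∂_2 are all 1, so H_1 ≅ 0.
  H_2: rank ker ∂_2 − rank ∂_3 = (10 − 6) − 4 = 0, and the invariant factors of ∂_3 are all 1, so H_2 ≅ 0.
  H_3: rank ker ∂_3 − rank ∂_4 = (5 − 4) − 0 = 1, and there is no ∂_4, so H_3 ≅ Z.

As a check, the Euler characteristic is 5 − 10 + 10 − 5 = 0, which agrees with 1 − 0 + 0 − 1 = 0.
(K is a triangulation of the 3-sphere S^3.)

H_0 = Z,  H_1 = 0,  H_2 = 0,  H_3 = Z.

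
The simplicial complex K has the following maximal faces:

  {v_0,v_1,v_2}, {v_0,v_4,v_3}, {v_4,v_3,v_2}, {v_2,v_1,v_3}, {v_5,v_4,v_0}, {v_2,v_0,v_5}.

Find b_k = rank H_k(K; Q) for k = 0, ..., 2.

Fix the vertex order v_0 < v_1 < v_2 < v_3 < v_4 < v_5 and write every simplex with vertices in increasing order. Then dim K = 2 and the simplices of K are:

  0-simplices (6): [v_0], [v_1], [v_2], [v_3], [v_4], [v_5]
  1-simplices (12): [v_0,v_1], [v_0,v_2], [v_0,v_3], [v_0,v_4], [v_0,v_5], [v_1,v_2], [v_1,v_3], [v_2,v_3], [v_2,v_4], [v_2,v_5], [v_3,v_4], [v_4,v_5]
  2-simplices (6): [v_0,v_1,v_2], [v_0,v_2,v_5], [v_0,v_3,v_4], [v_0,v_4,v_5], [v_1,v_2,v_3], [v_2,v_3,v_4]

Hence C_0 ≅ Z^6, C_1 ≅ Z^12, C_2 ≅ Z^6.

∂_1: C_1 → C_0 maps an edge to its endpoints' difference, ∂[p,q] = q − p.
The resulting 6×12 matrix has rank 5, and its Smith normal form has invariant factors (1,1,1,1,1).

The boundary map ∂_2: C_2 → C_1 maps a triangle to the signed sum of its edges. For instance
  ∂[v_1,v_2,v_3] = [v_2,v_3] − [v_1,v_3] + [v_1,v_2],
  ∂[v_0,v_1,v_2] = [v_1,v_2] − [v_0,v_2] + [v_0,v_1].
This gives a 12×6 integer matrix of rank 6; reducing to Smith normal form yields diagonal entries (1,1,1,1,1,1).

Computing H_k = (kernel of ∂_k) / (image of ∂_{k+1}):

  H_0: rank C_0 − rank ∂_1 = 6 − 5 = 1, and the invariant factors of ∂_1 are all 1, so H_0 ≅ Z.
  H_1: rank ker ∂_1 − rank ∂_2 = (12 − 5) − 6 = 1, and the invariant factors of ∂_2 are all 1, so H_1 ≅ Z.
  H_2: rank ker ∂_2 − rank ∂_3 = (6 − 6) − 0 = 0, and there is no ∂_3, so H_2 ≅ 0.

(K is a triangulation of the cylinder S^1 x I.)

Hence the Betti numbers are b_0 = 1, b_1 = 1, b_2 = 0.

b_0 = 1, b_1 = 1, b_2 = 0.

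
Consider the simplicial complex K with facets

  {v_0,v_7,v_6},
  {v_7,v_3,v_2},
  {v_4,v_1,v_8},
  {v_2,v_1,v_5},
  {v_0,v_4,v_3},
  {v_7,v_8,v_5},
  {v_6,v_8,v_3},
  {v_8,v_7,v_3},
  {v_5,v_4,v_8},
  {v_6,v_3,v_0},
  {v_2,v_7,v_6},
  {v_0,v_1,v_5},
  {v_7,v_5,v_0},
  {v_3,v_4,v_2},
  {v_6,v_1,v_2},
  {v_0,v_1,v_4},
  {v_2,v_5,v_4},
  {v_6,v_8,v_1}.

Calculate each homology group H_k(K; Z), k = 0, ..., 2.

Order the vertices as v_0 < v_1 < v_2 < v_3 < v_4 < v_5 < v_6 < v_7 < v_8. Listing each simplex with vertices in this order, K has dimension 2 with simplices:

  0-simplices (9): [v_0], [v_1], [v_2], [v_3], [v_4], [v_5], [v_6], [v_7], [v_8]
  1-simplices (27): (27 of them)
  2-simplices (18): (18 of them)

so the chain groups are C_0 ≅ Z^9, C_1 ≅ Z^27, C_2 ≅ Z^18.

The boundary map ∂_1: C_1 → C_0 is given by ∂[p,q] = [q] − [p]. For instance
  ∂[v_2,v_5] = [v_5] − [v_2].
As a 9×27 matrix over Z this has rank 8, with invariant factors (1,1,1,1,1,1,1,1).

The boundary map ∂_2: C_2 → C_1 maps a triangle to the signed sum of its edges. For instance
  ∂[v_1,v_4,v_8] = [v_4,v_8] − [v_1,v_8] + [v_1,v_4],
  ∂[v_4,v_5,v_8] = [v_5,v_8] − [v_4,v_8] + [v_4,v_5].
As a 27×18 matrix over Z this has rank 18, with invariant factors (1,1,1,1,1,1,1,1,1,1,1,1,1,1,1,1,1,2).

Now H_k = ker ∂_k / im ∂_{k+1}, so:

  H_0: rank C_0 − rank ∂_1 = 9 − 8 = 1, and the invariant factors of ∂_1 are all 1, so H_0 ≅ Z.
  H_1: rank ker ∂_1 − rank ∂_2 = (27 − 8) − 18 = 1, and ∂_2 has invariant factor 2 > 1, so H_1 ≅ Z ⊕ Z_2.
  H_2: rank ker ∂_2 − rank ∂_3 = (18 − 18) − 0 = 0, and there is no ∂_3, so H_2 ≅ 0.

H_0 ≅ Z,  H_1 ≅ Z ⊕ Z_2,  H_2 = 0.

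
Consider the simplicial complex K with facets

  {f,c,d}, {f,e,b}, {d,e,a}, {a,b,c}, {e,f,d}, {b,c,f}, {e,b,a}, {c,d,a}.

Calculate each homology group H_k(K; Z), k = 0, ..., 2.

H_0 ≅ Z,  H_1 = 0,  H_2 ≅ Z.

Order the vertices as a < b < c < d < e < f. Listing each simplex with vertices in this order, K has dimension 2 with simplices:

  0-simplices (6): a, b, c, d, e, f
  1-simplices (12): ab, ac, ad, ae, bc, be, bf, cd, cf, de, df, ef
  2-simplices (8): abc, abe, acd, ade, bcf, bef, cdf, def

so the chain groups are C_0 ≅ Z^6, C_1 ≅ Z^12, C_2 ≅ Z^8.

Boundary ∂_1: C_1 → C_0 sends each edge [p,q] (with p < q) to q − p. For instance
  ∂bc = c − b.
This gives a 6×12 integer matrix of rank 5; reducing to Smith normal form yields diagonal entries (1,1,1,1,1).

The boundary map ∂_2: C_2 → C_1 maps a triangle to the signed sum of its edges. For instance
  ∂abe = be − ae + ab,
  ∂def = ef − df + de.
This gives a 12×8 integer matrix of rank 7; reducing to Smith normal form yields diagonal entries (1,1,1,1,1,1,1).

Computing H_k = (kernel of ∂_k) / (image of ∂_{k+1}):

  H_0: rank C_0 − rank ∂_1 = 6 − 5 = 1, and the invariant factors of ∂_1 are all 1, so H_0 ≅ Z.
  H_1: rank ker ∂_1 − rank ∂_2 = (12 − 5) − 7 = 0, and the invariant factors of ∂_2 are all 1, so H_1 ≅ 0.
  H_2: rank ker ∂_2 − rank ∂_3 = (8 − 7) − 0 = 1, and there is no ∂_3, so H_2 ≅ Z.

(K is a triangulation of the 2-sphere S^2.)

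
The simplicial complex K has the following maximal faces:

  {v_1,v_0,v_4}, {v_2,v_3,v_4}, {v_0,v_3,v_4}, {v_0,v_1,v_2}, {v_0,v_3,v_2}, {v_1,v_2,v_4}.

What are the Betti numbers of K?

b_0 = 1, b_1 = 0, b_2 = 1.

Fix the vertex order v_0 < v_1 < v_2 < v_3 < v_4 and write every simplex with vertices in increasing order. Then dim K = 2 and the simplices of K are:

  0-simplices (5): [v_0], [v_1], [v_2], [v_3], [v_4]
  1-simplices (9): [v_0,v_1], [v_0,v_2], [v_0,v_3], [v_0,v_4], [v_1,v_2], [v_1,v_4], [v_2,v_3], [v_2,v_4], [v_3,v_4]
  2-simplices (6): [v_0,v_1,v_2], [v_0,v_1,v_4], [v_0,v_2,v_3], [v_0,v_3,v_4], [v_1,v_2,v_4], [v_2,v_3,v_4]

giving chain groups C_0 ≅ Z^5, C_1 ≅ Z^9, C_2 ≅ Z^6.

The boundary map ∂_1: C_1 → C_0 maps an edge to its endpoints' difference, ∂[p,q] = q − p.
This gives a 5×9 integer matrix of rank 4; reducing to Smith normal form yields diagonal entries (1,1,1,1).

The boundary map ∂_2: C_2 → C_1 acts by ∂[p,q,r] = [q,r] − [p,r] + [p,q]. For instance
  ∂[v_0,v_2,v_3] = [v_2,v_3] − [v_0,v_3] + [v_0,v_2],
  ∂[v_0,v_1,v_2] = [v_1,v_2] − [v_0,v_2] + [v_0,v_1].
The 9×6 boundary matrix has rank 5 and Smith normal form diag(1,1,1,1,1).

Computing H_k = (kernel of ∂_k) / (image of ∂_{k+1}):

  H_0: rank C_0 − rank ∂_1 = 5 − 4 = 1, and the invariant factors of ∂_1 are all 1, so H_0 = Z.
  H_1: rank ker ∂_1 − rank ∂_2 = (9 − 4) − 5 = 0, and the invariant factors of ∂_2 are all 1, so H_1 = 0.
  H_2: rank ker ∂_2 − rank ∂_3 = (6 − 5) − 0 = 1, and there is no ∂_3, so H_2 = Z.

(K is a triangulation of the 2-sphere S^2.)

Hence the Betti numbers are b_0 = 1, b_1 = 0, b_2 = 1.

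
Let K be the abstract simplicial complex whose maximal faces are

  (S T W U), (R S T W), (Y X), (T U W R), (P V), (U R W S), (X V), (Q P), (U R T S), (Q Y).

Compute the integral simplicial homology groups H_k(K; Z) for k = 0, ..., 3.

Fix the vertex order P < Q < R < S < T < U < V < W < X < Y and write every simplex with vertices in increasing order. Then dim K = 3 and the simplices of K are:

  0-simplices (10): P, Q, R, S, T, U, V, W, X, Y
  1-simplices (15): PQ, PV, QY, RS, RT, RU, RW, ST, SU, SW, TU, TW, UW, VX, XY
  2-simplices (10): RST, RSU, RSW, RTU, RTW, RUW, STU, STW, SUW, TUW
  3-simplices (5): RSTU, RSTW, RSUW, RTUW, STUW

so the chain groups are C_0 ≅ Z^10, C_1 ≅ Z^15, C_2 ≅ Z^10, C_3 ≅ Z^5.

∂_1: C_1 → C_0 sends each edge [p,q] (with p < q) to q − p. For instance
  ∂PV = V − P.
This gives a 10×15 integer matrix of rank 8; reducing to Smith normal form yields diagonal entries (1,1,1,1,1,1,1,1).

∂_2: C_2 → C_1 sends each 2-simplex [p,q,r] to [q,r] − [p,r] + [p,q]. For instance
  ∂STW = TW − SW + ST,
  ∂RTW = TW − RW + RT.
The 15×10 boundary matrix has rank 6 and Smith normal form diag(1,1,1,1,1,1).

The boundary map ∂_3: C_3 → C_2 sends each 3-simplex σ to the alternating sum Σ_i (−1)^i (σ with its i-th vertex removed). For instance
  ∂RSTW = STW − RTW + RSW − RST,
  ∂RSUW = SUW − RUW + RSW − RSU.
As a 10×5 matrix over Z this has rank 4, with invariant factors (1,1,1,1).

Now H_k = ker ∂_k / im ∂_{k+1}, so:

  H_0: rank C_0 − rank ∂_1 = 10 − 8 = 2, and the invariant factors of ∂_1 are all 1, so H_0 = Z^2.
  H_1: rank ker ∂_1 − rank ∂_2 = (15 − 8) − 6 = 1, and the invariant factors of ∂_2 are all 1, so H_1 = Z.
  H_2: rank ker ∂_2 − rank ∂_3 = (10 − 6) − 4 = 0, and the invariant factors of ∂_3 are all 1, so H_2 = 0.
  H_3: rank ker ∂_3 − rank ∂_4 = (5 − 4) − 0 = 1, and there is no ∂_4, so H_3 = Z.

As a check, the Euler characteristic is 10 − 15 + 10 − 5 = 0, which agrees with 2 − 1 + 0 − 1 = 0.

H_0 = Z^2,  H_1 = Z,  H_2 = 0,  H_3 = Z.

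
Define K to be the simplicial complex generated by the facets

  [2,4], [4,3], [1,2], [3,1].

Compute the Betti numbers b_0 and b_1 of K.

b_0 = 1, b_1 = 1.

We work with the vertex ordering 1 < 2 < 3 < 4. The simplices of K, each written with vertices in increasing order, are:

  0-simplices (4): [1], [2], [3], [4]
  1-simplices (4): [1,2], [1,3], [2,4], [3,4]

giving chain groups C_0 ≅ Z^4, C_1 ≅ Z^4.

Boundary ∂_1: C_1 → C_0 sends each edge [p,q] (with p < q) to q − p. For instance
  ∂[1,3] = [3] − [1].
The resulting 4×4 matrix has rank 3, and its Smith normal form has invariant factors (1,1,1).

From H_k ≅ ker(∂_k) / im(∂_{k+1}) we obtain:

  H_0: rank C_0 − rank ∂_1 = 4 − 3 = 1, and the invariant factors of ∂_1 are all 1, so H_0 ≅ Z.
  H_1: rank ker ∂_1 − rank ∂_2 = (4 − 3) − 0 = 1, and there is no ∂_2, so H_1 ≅ Z.

As a check, the Euler characteristic is 4 − 4 = 0, which agrees with 1 − 1 = 0.
(K is a triangulation of the circle S^1.)

Hence the Betti numbers are b_0 = 1, b_1 = 1.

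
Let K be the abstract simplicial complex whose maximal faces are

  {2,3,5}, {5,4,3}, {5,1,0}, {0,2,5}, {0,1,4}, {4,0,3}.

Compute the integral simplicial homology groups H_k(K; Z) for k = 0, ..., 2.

H_0 ≅ Z,  H_1 ≅ Z,  H_2 = 0.

Take the total order 0 < 1 < 2 < 3 < 4 < 5 on the vertex set. Then K (dimension 2) consists of the simplices:

  0-simplices (6): [0], [1], [2], [3], [4], [5]
  1-simplices (12): [0,1], [0,2], [0,3], [0,4], [0,5], [1,4], [1,5], [2,3], [2,5], [3,4], [3,5], [4,5]
  2-simplices (6): [0,1,4], [0,1,5], [0,2,5], [0,3,4], [2,3,5], [3,4,5]

so the chain groups are C_0 ≅ Z^6, C_1 ≅ Z^12, C_2 ≅ Z^6.

Boundary ∂_1: C_1 → C_0 is given by ∂[p,q] = [q] − [p]. For instance
  ∂[1,5] = [5] − [1].
As a 6×12 matrix over Z this has rank 5, with invariant factors (1,1,1,1,1).

The boundary map ∂_2: C_2 → C_1 maps a triangle to the signed sum of its edges. For instance
  ∂[2,3,5] = [3,5] − [2,5] + [2,3],
  ∂[0,2,5] = [2,5] − [0,5] + [0,2].
This gives a 12×6 integer matrix of rank 6; reducing to Smith normal form yields diagonal entries (1,1,1,1,1,1).

Reading off H_k = ker ∂_k / im ∂_{k+1}:

  H_0: rank C_0 − rank ∂_1 = 6 − 5 = 1, and the invariant factors of ∂_1 are all 1, so H_0 ≅ Z.
  H_1: rank ker ∂_1 − rank ∂_2 = (12 − 5) − 6 = 1, and the invariant factors of ∂_2 are all 1, so H_1 ≅ Z.
  H_2: rank ker ∂_2 − rank ∂_3 = (6 − 6) − 0 = 0, and there is no ∂_3, so H_2 ≅ 0.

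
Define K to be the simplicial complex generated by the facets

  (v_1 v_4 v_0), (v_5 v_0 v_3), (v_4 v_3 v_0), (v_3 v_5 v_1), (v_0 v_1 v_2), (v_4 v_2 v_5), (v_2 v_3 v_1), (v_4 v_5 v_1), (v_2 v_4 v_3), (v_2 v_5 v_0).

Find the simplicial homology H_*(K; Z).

H_0 ≅ Z,  H_1 ≅ Z/2,  H_2 = 0.

We work with the vertex ordering v_0 < v_1 < v_2 < v_3 < v_4 < v_5. The simplices of K, each written with vertices in increasing order, are:

  0-simplices (6): [v_0], [v_1], [v_2], [v_3], [v_4], [v_5]
  1-simplices (15): (15 of them)
  2-simplices (10): [v_0,v_1,v_2], [v_0,v_1,v_4], [v_0,v_2,v_5], [v_0,v_3,v_4], [v_0,v_3,v_5], [v_1,v_2,v_3], [v_1,v_3,v_5], [v_1,v_4,v_5], [v_2,v_3,v_4], [v_2,v_4,v_5]

so the chain groups are C_0 ≅ Z^6, C_1 ≅ Z^15, C_2 ≅ Z^10.

Boundary ∂_1: C_1 → C_0 is given by ∂[p,q] = [q] − [p].
This gives a 6×15 integer matrix of rank 5; reducing to Smith normal form yields diagonal entries (1,1,1,1,1).

∂_2: C_2 → C_1 acts by ∂[p,q,r] = [q,r] − [p,r] + [p,q]. For instance
  ∂[v_1,v_4,v_5] = [v_4,v_5] − [v_1,v_5] + [v_1,v_4],
  ∂[v_1,v_2,v_3] = [v_2,v_3] − [v_1,v_3] + [v_1,v_2].
The 15×10 boundary matrix has rank 10 and Smith normal form diag(1,1,1,1,1,1,1,1,1,2).

Computing H_k = (kernel of ∂_k) / (image of ∂_{k+1}):

  H_0: rank C_0 − rank ∂_1 = 6 − 5 = 1, and the invariant factors of ∂_1 are all 1, so H_0 ≅ Z.
  H_1: rank ker ∂_1 − rank ∂_2 = (15 − 5) − 10 = 0, and ∂_2 has invariant factor 2 > 1, so H_1 ≅ Z/2.
  H_2: rank ker ∂_2 − rank ∂_3 = (10 − 10) − 0 = 0, and there is no ∂_3, so H_2 ≅ 0.

As a check, the Euler characteristic is 6 − 15 + 10 = 1, which agrees with 1 − 0 + 0 = 1.
(K is a triangulation of the real projective plane RP^2.)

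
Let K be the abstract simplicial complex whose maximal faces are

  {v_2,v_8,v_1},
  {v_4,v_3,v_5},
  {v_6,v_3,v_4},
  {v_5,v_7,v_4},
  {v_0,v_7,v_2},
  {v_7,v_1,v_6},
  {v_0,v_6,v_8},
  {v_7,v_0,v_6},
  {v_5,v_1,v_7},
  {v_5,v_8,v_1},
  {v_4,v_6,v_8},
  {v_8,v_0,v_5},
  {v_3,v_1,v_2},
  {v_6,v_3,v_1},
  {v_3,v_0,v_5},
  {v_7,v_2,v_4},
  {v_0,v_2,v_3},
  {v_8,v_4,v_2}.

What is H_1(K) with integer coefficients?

Fix the vertex order v_0 < v_1 < v_2 < v_3 < v_4 < v_5 < v_6 < v_7 < v_8 and write every simplex with vertices in increasing order. Then dim K = 2 and the simplices of K are:

  0-simplices (9): [v_0], [v_1], [v_2], [v_3], [v_4], [v_5], [v_6], [v_7], [v_8]
  1-simplices (27): (27 of them)
  2-simplices (18): (18 of them)

so the chain groups are C_0 ≅ Z^9, C_1 ≅ Z^27, C_2 ≅ Z^18.

Boundary ∂_1: C_1 → C_0 is given by ∂[p,q] = [q] − [p].
The resulting 9×27 matrix has rank 8, and its Smith normal form has invariant factors (1,1,1,1,1,1,1,1).

∂_2: C_2 → C_1 acts by ∂[p,q,r] = [q,r] − [p,r] + [p,q]. For instance
  ∂[v_3,v_4,v_6] = [v_4,v_6] − [v_3,v_6] + [v_3,v_4],
  ∂[v_4,v_6,v_8] = [v_6,v_8] − [v_4,v_8] + [v_4,v_6].
The resulting 27×18 matrix has rank 17, and its Smith normal form has invariant factors (1,1,1,1,1,1,1,1,1,1,1,1,1,1,1,1,1).

Now H_k = ker ∂_k / im ∂_{k+1}, so:

  H_1: rank ker ∂_1 − rank ∂_2 = (27 − 8) − 17 = 2, and the invariant factors of ∂_2 are all 1, so H_1 ≅ Z^2.

(K is a triangulation of the torus T^2.)

H_1 = Z^2.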